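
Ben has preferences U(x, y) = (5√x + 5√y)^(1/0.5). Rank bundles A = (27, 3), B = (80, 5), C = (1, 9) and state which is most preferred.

Bundle B

Evaluate utility at each bundle:
U(A) = 1200.000.
U(B) = 3125.000.
U(C) = 400.000.
Highest utility is B, so B ≻ A ≻ C.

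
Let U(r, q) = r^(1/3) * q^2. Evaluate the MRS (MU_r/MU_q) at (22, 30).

MRS = 5/22

MU_r = 1/3·r^(-2/3)·q^2 and MU_q = 2·r^(1/3)·q.
MRS = MU_r/MU_q = (1/6)·q/r.
At (22, 30): MRS = 5/22.
That is, one extra unit of r is worth 5/22 units of q at the margin.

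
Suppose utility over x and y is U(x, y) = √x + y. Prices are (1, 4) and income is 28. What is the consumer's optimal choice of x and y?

MU_x = 1/(2√x), MU_y = 1.
MRS = 1/(2√x) ÷ 1.
Tangency: set MRS = p_x/p_y = 1/4 = 0.25.
MRS depends only on x: 0.5/√x = 0.25 ⇒ √x = 0.5/0.25 = 2 ⇒ x* = 4.
From the budget, 4·y = 28 − 1·4 = 24, so y* = 6.

x* = 4, y* = 6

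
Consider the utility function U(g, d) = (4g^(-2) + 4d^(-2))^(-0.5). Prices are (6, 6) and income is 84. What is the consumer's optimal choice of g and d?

g* = 7, d* = 7

For CES with ρ = -2, MRS = (d/g)^3.
Tangency: set MRS = p_g/p_d = 6/6 = 1.
So (d/g)^3 = 1; taking the cube root, d/g = 1, i.e. d = g.
Substitute into the budget 6·g + 6·d = 84: 12·g = 84, so g* = 7 and d* = 7.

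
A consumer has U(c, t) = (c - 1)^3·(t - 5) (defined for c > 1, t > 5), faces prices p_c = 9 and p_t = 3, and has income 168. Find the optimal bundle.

c* = 13, t* = 17

MU_c = 3·(c−1)^2·(t−5), MU_t = (c−1)^3.
MRS = (3/1)·(t−5)/(c−1).
Tangency: set MRS = p_c/p_t = 9/3 = 3.
So (3/1)·(t − 5)/(c − 1) = 3, i.e. (t − 5) = (c − 1).
Rewrite the budget in excess-of-subsistence terms: 9·(c − 1) + 3·(t − 5) = 168 − 9·1 − 3·5 = 144.
Substituting, 12·(c − 1) = 144, so c − 1 = 12 and c* = 13.
Then t − 5 = 12, so t* = 17.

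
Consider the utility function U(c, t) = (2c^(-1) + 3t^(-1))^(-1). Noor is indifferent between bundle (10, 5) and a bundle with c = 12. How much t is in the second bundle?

t = 90/19

U depends on (c, t) only through S = 2c^(-1) + 3t^(-1), so equal utility means equal S. At (10, 5): S = 0.8.
With c = 12: 2·12^(-1) = 1/6, so 3t^(-1) = 0.8 − 1/6 = 19/30, i.e. t^(-1) = 19/90.
Hence t = 1/(19/90) = 90/19.
Check: U(12, 90/19) = 1.25.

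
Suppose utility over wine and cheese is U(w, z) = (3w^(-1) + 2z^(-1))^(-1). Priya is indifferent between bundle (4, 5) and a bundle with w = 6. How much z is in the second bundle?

z = 40/13

U depends on (w, z) only through S = 3w^(-1) + 2z^(-1), so equal utility means equal S. At (4, 5): S = 1.15.
With w = 6: 3·6^(-1) = 0.5, so 2z^(-1) = 1.15 − 0.5 = 0.65, i.e. z^(-1) = 13/40.
Hence z = 1/(13/40) = 40/13.
Check: U(6, 40/13) = 0.8696.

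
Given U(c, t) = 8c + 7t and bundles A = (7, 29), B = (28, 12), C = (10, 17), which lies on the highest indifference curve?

Bundle B

Evaluate utility at each bundle:
U(A) = 259.
U(B) = 308.
U(C) = 199.
Highest utility is B, so B ≻ A ≻ C.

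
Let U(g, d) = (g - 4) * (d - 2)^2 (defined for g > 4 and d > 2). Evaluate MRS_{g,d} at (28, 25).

MU_g = (d−2)^2, MU_d = 2·(g−4)·(d−2).
MRS = (1/2)·(d−2)/(g−4).
At (28, 25): MRS = 23/48.
The indifference curve has slope −23/48 at this bundle.

MRS = 23/48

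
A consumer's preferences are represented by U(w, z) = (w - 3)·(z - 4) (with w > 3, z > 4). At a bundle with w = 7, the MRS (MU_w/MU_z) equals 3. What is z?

MU_w = (z−4), MU_z = (w−3).
MRS = (z−4)/(w−3).
Substitute w = 7: MRS = (z − 4)/4. Setting this equal to 3 gives z − 4 = 3·4 = 12, so z = 16.

z = 16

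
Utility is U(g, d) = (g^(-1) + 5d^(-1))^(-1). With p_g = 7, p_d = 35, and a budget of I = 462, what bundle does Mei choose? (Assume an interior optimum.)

g* = 11, d* = 11

For CES with ρ = -1, MRS = (1/5)·(d/g)^2.
Tangency: set MRS = p_g/p_d = 7/35 = 0.2.
So (d/g)^2 = 1; taking the square root, d/g = 1, i.e. d = g.
Substitute into the budget 7·g + 35·d = 462: 42·g = 462, so g* = 11 and d* = 11.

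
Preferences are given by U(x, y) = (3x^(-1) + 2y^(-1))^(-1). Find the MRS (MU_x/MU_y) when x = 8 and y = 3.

For CES with ρ = -1, MRS = (3/2)·(y/x)^2.
At (8, 3): MRS = 27/128.
The indifference curve has slope −27/128 at this bundle.

MRS = 27/128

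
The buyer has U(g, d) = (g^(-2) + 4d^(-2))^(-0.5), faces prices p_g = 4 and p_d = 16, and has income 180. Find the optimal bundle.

For CES with ρ = -2, MRS = (1/4)·(d/g)^3.
Tangency: set MRS = p_g/p_d = 4/16 = 0.25.
So (d/g)^3 = 1; taking the cube root, d/g = 1, i.e. d = g.
Substitute into the budget 4·g + 16·d = 180: 20·g = 180, so g* = 9 and d* = 9.

g* = 9, d* = 9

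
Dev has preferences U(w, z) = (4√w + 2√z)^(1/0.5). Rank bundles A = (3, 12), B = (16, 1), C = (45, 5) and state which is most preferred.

Bundle C

Evaluate utility at each bundle:
U(A) = 192.000.
U(B) = 324.000.
U(C) = 980.000.
Highest utility is C, so C ≻ B ≻ A.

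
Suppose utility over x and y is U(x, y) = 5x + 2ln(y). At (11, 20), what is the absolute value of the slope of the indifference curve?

MU_x = 5, MU_y = 2/y.
MRS = 5 ÷ (2/y).
At (11, 20): MRS = 50.
The indifference curve has slope −50 at this bundle.

MRS = 50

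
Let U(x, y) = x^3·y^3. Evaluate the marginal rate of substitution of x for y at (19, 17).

MU_x = 3·x^2·y^3 and MU_y = 3·x^3·y^2.
MRS = MU_x/MU_y = y/x.
At (19, 17): MRS = 17/19.
The indifference curve has slope −17/19 at this bundle.

MRS = 17/19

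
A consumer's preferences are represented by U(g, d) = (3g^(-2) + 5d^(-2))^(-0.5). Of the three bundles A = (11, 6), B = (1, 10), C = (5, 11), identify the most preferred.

Bundle C

Evaluate utility at each bundle:
U(A) = 2.472.
U(B) = 0.573.
U(C) = 2.490.
Highest utility is C, so C ≻ A ≻ B.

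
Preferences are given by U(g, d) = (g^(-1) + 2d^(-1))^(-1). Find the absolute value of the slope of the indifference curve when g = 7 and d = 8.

MRS = 32/49

For CES with ρ = -1, MRS = (1/2)·(d/g)^2.
At (7, 8): MRS = 32/49.
That is, one extra unit of g is worth 32/49 units of d at the margin.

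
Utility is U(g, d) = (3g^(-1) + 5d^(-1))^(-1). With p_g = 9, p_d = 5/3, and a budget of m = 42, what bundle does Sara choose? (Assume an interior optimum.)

g* = 3, d* = 9

For CES with ρ = -1, MRS = (3/5)·(d/g)^2.
Tangency: set MRS = p_g/p_d = 9/(5/3) = 5.4.
So (d/g)^2 = 9; taking the square root, d/g = 3, i.e. d = 3·g.
Substitute into the budget 9·g + (5/3)·d = 42: 14·g = 42, so g* = 3 and d* = 3·3 = 9.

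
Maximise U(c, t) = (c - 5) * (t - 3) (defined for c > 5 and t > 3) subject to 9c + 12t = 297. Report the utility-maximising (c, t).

c* = 17, t* = 12

MU_c = (t−3), MU_t = (c−5).
MRS = (t−3)/(c−5).
Tangency: set MRS = p_c/p_t = 9/12 = 0.75.
So (t − 3)/(c − 5) = 0.75, i.e. (t − 3) = 0.75·(c − 5).
Rewrite the budget in excess-of-subsistence terms: 9·(c − 5) + 12·(t − 3) = 297 − 9·5 − 12·3 = 216.
Substituting, 18·(c − 5) = 216, so c − 5 = 12 and c* = 17.
Then t − 3 = 0.75·12 = 9, so t* = 12.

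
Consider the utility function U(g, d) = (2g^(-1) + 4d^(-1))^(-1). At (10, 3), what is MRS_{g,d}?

For CES with ρ = -1, MRS = (2/4)·(d/g)^2.
At (10, 3): MRS = 9/200.
So at (10, 3) the consumer would give up 9/200 units of d for one more unit of g.

MRS = 9/200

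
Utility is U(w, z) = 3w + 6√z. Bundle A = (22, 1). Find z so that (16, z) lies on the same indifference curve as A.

U(22, 1) = 72.
Set U(16, z) = 72 and solve.
With w = 16: 6√z = 72 − 3·16 = 24, so √z = 4 and z = 16.
Check: U(16, 16) = 72.

z = 16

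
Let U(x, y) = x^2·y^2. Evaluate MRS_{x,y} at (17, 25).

MRS = 25/17

MU_x = 2·x·y^2 and MU_y = 2·x^2·y.
MRS = MU_x/MU_y = y/x.
At (17, 25): MRS = 25/17.
The indifference curve has slope −25/17 at this bundle.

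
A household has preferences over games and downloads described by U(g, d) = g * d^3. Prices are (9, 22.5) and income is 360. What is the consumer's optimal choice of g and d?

g* = 10, d* = 12

MU_g = d^3 and MU_d = 3·g·d^2.
MRS = MU_g/MU_d = (1/3)·d/g.
Tangency: set MRS = p_g/p_d = 9/22.5 = 0.4.
So (1/3)·d/g = 0.4, i.e. d = 1.2·g.
Substitute into the budget 9·g + 22.5·d = 360: 36·g = 360, so g* = 10.
Then d* = 1.2·10 = 12.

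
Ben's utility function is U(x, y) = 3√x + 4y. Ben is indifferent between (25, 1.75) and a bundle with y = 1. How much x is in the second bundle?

x = 36

U(25, 1.75) = 22.
Set U(x, 1) = 22 and solve.
With y = 1: 3√x = 22 − 4·1 = 18, so √x = 6 and x = 36.
Check: U(36, 1) = 22.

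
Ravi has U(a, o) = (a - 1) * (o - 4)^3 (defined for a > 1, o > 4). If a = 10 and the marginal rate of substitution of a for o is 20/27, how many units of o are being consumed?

MU_a = (o−4)^3, MU_o = 3·(a−1)·(o−4)^2.
MRS = (1/3)·(o−4)/(a−1).
Substitute a = 10: MRS = (o − 4)/27. Setting this equal to 20/27 gives o − 4 = (20/27)·27 = 20, so o = 24.

o = 24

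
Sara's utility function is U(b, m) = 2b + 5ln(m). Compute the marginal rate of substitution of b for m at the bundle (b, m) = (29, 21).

MU_b = 2, MU_m = 5/m.
MRS = 2 ÷ (5/m).
At (29, 21): MRS = 8.4.
The indifference curve has slope −8.4 at this bundle.

MRS = 8.4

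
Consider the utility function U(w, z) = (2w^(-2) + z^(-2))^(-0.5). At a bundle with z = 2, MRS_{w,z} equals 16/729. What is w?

For CES with ρ = -2, MRS = (2/1)·(z/w)^3.
Setting (2/1)·(2/w)^3 = 16/729 gives (2/w)^3 = 8/729, so 2/w = 2/9 and w = 9.

w = 9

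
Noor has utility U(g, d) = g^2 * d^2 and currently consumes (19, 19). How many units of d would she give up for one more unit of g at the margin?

MRS = 1

MU_g = 2·g·d^2 and MU_d = 2·g^2·d.
MRS = MU_g/MU_d = d/g.
At (19, 19): MRS = 1.
The indifference curve has slope −1 at this bundle.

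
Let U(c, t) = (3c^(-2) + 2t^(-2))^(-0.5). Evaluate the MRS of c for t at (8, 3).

MRS = 81/1024

For CES with ρ = -2, MRS = (3/2)·(t/c)^3.
At (8, 3): MRS = 81/1024.
So at (8, 3) the consumer would give up 81/1024 units of t for one more unit of c.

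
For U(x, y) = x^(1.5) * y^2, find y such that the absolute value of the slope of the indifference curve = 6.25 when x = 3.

MU_x = 1.5·√x·y^2 and MU_y = 2·x^(1.5)·y.
MRS = MU_x/MU_y = (0.75)·y/x.
Substitute x = 3: MRS = y/4. Setting y/4 = 6.25 gives y = 6.25·4 = 25.

y = 25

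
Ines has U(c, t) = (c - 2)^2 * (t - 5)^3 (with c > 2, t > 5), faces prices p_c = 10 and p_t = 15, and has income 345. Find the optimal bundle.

c* = 12, t* = 15

MU_c = 2·(c−2)·(t−5)^3, MU_t = 3·(c−2)^2·(t−5)^2.
MRS = (2/3)·(t−5)/(c−2).
Tangency: set MRS = p_c/p_t = 10/15 = 2/3.
So (2/3)·(t − 5)/(c − 2) = 2/3, i.e. (t − 5) = (c − 2).
Rewrite the budget in excess-of-subsistence terms: 10·(c − 2) + 15·(t − 5) = 345 − 10·2 − 15·5 = 250.
Substituting, 25·(c − 2) = 250, so c − 2 = 10 and c* = 12.
Then t − 5 = 10, so t* = 15.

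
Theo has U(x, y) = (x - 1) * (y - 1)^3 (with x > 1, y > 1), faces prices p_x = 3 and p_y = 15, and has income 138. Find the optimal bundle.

MU_x = (y−1)^3, MU_y = 3·(x−1)·(y−1)^2.
MRS = (1/3)·(y−1)/(x−1).
Tangency: set MRS = p_x/p_y = 3/15 = 0.2.
So (1/3)·(y − 1)/(x − 1) = 0.2, i.e. (y − 1) = 0.6·(x − 1).
Rewrite the budget in excess-of-subsistence terms: 3·(x − 1) + 15·(y − 1) = 138 − 3·1 − 15·1 = 120.
Substituting, 12·(x − 1) = 120, so x − 1 = 10 and x* = 11.
Then y − 1 = 0.6·10 = 6, so y* = 7.

x* = 11, y* = 7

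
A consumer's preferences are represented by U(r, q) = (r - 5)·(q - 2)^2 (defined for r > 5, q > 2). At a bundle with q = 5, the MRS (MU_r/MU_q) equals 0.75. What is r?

r = 7

MU_r = (q−2)^2, MU_q = 2·(r−5)·(q−2).
MRS = (1/2)·(q−2)/(r−5).
Substitute q = 5: MRS = 1.5/(r − 5). Setting this equal to 0.75 gives r − 5 = 1.5/0.75 = 2, so r = 7.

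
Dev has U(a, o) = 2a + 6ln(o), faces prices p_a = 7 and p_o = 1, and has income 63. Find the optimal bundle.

MU_a = 2, MU_o = 6/o.
MRS = 2 ÷ (6/o).
Tangency: set MRS = p_a/p_o = 7/1 = 7.
MRS depends only on o: (1/3)·o = 7 ⇒ o* = 7/(1/3) = 21.
From the budget, 7·a = 63 − 1·21 = 42, so a* = 6.

a* = 6, o* = 21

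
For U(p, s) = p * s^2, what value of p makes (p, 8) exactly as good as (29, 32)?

U(29, 32) = 29696.
Set U(p, 8) = 29696 and solve.
With s = 8: 8^2 = 64, so p = 29696/64 = 464.
Check: U(464, 8) = 29696.

p = 464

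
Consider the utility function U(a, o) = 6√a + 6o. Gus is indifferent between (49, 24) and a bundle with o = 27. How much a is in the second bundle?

a = 16

U(49, 24) = 186.
Set U(a, 27) = 186 and solve.
With o = 27: 6√a = 186 − 6·27 = 24, so √a = 4 and a = 16.
Check: U(16, 27) = 186.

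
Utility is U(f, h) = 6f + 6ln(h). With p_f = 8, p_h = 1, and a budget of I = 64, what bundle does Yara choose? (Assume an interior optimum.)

MU_f = 6, MU_h = 6/h.
MRS = 6 ÷ (6/h).
Tangency: set MRS = p_f/p_h = 8/1 = 8.
MRS depends only on h: h = 8 ⇒ h* = 8.
From the budget, 8·f = 64 − 1·8 = 56, so f* = 7.

f* = 7, h* = 8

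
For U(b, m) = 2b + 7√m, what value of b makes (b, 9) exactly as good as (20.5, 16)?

U(20.5, 16) = 69.
Set U(b, 9) = 69 and solve.
With m = 9: √9 = 3, so 2b = 69 − 7·3 = 48 and b = 24.
Check: U(24, 9) = 69.

b = 24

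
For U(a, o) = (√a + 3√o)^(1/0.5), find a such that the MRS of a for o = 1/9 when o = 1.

a = 9

For CES with ρ = 0.5, MRS = (1/3)·√(o/a).
Setting (1/3)·√(1/a) = 1/9 gives √(1/a) = 1/3, so 1/a = 1/9 and a = 9.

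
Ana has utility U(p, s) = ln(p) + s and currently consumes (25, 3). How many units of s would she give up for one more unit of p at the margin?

MU_p = 1/p, MU_s = 1.
MRS = 1/p ÷ 1.
At (25, 3): MRS = 1/25.
So at (25, 3) the consumer would give up 1/25 units of s for one more unit of p.

MRS = 1/25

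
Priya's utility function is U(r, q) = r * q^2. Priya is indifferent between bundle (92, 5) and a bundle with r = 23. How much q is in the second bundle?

U(92, 5) = 2300.
Set U(23, q) = 2300 and solve.
With r = 23: q^2 = 2300/23 = 100; taking the square root, q = 10.
Check: U(23, 10) = 2300.

q = 10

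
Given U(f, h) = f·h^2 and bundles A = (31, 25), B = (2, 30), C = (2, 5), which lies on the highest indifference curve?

Bundle A

Evaluate utility at each bundle:
U(A) = 19375.
U(B) = 1800.
U(C) = 50.
Highest utility is A, so A ≻ B ≻ C.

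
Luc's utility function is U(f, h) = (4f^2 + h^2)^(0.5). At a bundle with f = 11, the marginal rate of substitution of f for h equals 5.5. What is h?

h = 8

For CES with ρ = 2, MRS = (4/1)·(h/f)^(-1).
Setting (4/1)·(h/11)^(-1) = 5.5 gives (h/11)^(-1) = 1.375, so h/11 = 8/11 and h = 8.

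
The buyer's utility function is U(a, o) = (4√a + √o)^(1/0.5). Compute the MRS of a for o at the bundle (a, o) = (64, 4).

For CES with ρ = 0.5, MRS = (4/1)·√(o/a).
At (64, 4): MRS = 1.
The indifference curve has slope −1 at this bundle.

MRS = 1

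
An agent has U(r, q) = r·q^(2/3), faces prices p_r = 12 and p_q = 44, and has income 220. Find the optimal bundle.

MU_r = q^(2/3) and MU_q = 2/3·r·q^(-1/3).
MRS = MU_r/MU_q = (1.5)·q/r.
Tangency: set MRS = p_r/p_q = 12/44 = 3/11.
So (1.5)·q/r = 3/11, i.e. q = (2/11)·r.
Substitute into the budget 12·r + 44·q = 220: 20·r = 220, so r* = 11.
Then q* = (2/11)·11 = 2.

r* = 11, q* = 2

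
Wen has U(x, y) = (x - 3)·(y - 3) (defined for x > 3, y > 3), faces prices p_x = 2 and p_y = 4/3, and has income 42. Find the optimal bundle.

MU_x = (y−3), MU_y = (x−3).
MRS = (y−3)/(x−3).
Tangency: set MRS = p_x/p_y = 2/(4/3) = 1.5.
So (y − 3)/(x − 3) = 1.5, i.e. (y − 3) = 1.5·(x − 3).
Rewrite the budget in excess-of-subsistence terms: 2·(x − 3) + (4/3)·(y − 3) = 42 − 2·3 − (4/3)·3 = 32.
Substituting, 4·(x − 3) = 32, so x − 3 = 8 and x* = 11.
Then y − 3 = 1.5·8 = 12, so y* = 15.

x* = 11, y* = 15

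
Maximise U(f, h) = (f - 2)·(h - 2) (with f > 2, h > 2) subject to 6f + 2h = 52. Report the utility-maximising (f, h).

MU_f = (h−2), MU_h = (f−2).
MRS = (h−2)/(f−2).
Tangency: set MRS = p_f/p_h = 6/2 = 3.
So (h − 2)/(f − 2) = 3, i.e. (h − 2) = 3·(f − 2).
Rewrite the budget in excess-of-subsistence terms: 6·(f − 2) + 2·(h − 2) = 52 − 6·2 − 2·2 = 36.
Substituting, 12·(f − 2) = 36, so f − 2 = 3 and f* = 5.
Then h − 2 = 3·3 = 9, so h* = 11.

f* = 5, h* = 11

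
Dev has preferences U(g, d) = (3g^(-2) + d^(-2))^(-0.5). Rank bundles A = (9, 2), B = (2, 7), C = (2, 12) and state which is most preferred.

Bundle A

Evaluate utility at each bundle:
U(A) = 1.867.
U(B) = 1.139.
U(C) = 1.149.
Highest utility is A, so A ≻ C ≻ B.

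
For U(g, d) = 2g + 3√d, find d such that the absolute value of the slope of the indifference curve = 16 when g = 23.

d = 144

MU_g = 2, MU_d = 3/(2√d).
MRS = 2 ÷ (3/(2√d)).
MRS depends only on d: (4/3)·√d = 16 ⇒ √d = 16/(4/3) = 12 ⇒ d = 144.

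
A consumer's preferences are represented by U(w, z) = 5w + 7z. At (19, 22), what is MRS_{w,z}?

MU_w = 5, MU_z = 7, so MRS = 5/7 at every bundle.
At (19, 22): MRS = 5/7.
That is, one extra unit of w is worth 5/7 units of z at the margin.

MRS = 5/7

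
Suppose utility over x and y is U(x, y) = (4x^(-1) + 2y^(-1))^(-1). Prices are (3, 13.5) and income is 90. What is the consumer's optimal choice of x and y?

x* = 12, y* = 4

For CES with ρ = -1, MRS = (4/2)·(y/x)^2.
Tangency: set MRS = p_x/p_y = 3/13.5 = 2/9.
So (y/x)^2 = 1/9; taking the square root, y/x = 1/3, i.e. y = (1/3)·x.
Substitute into the budget 3·x + 13.5·y = 90: 7.5·x = 90, so x* = 12 and y* = (1/3)·12 = 4.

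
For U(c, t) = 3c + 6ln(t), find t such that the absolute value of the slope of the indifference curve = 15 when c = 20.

t = 30

MU_c = 3, MU_t = 6/t.
MRS = 3 ÷ (6/t).
MRS depends only on t: 0.5·t = 15 ⇒ t = 15/0.5 = 30.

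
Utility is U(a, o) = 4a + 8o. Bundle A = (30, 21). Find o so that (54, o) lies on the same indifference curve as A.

U(30, 21) = 288.
Set U(54, o) = 288 and solve.
4·54 + 8o = 288 ⇒ 8o = 72 ⇒ o = 9.
Check: U(54, 9) = 288.

o = 9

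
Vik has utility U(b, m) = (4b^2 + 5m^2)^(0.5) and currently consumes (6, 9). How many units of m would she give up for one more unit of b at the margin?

MRS = 8/15

For CES with ρ = 2, MRS = (4/5)·(m/b)^(-1).
At (6, 9): MRS = 8/15.
The indifference curve has slope −8/15 at this bundle.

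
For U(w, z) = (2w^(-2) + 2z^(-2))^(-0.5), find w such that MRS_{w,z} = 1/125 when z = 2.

w = 10

For CES with ρ = -2, MRS = (z/w)^3.
Setting (2/w)^3 = 1/125 gives 2/w = 0.2 and w = 10.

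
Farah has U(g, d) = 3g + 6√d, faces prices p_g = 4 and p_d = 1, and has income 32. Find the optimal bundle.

MU_g = 3, MU_d = 6/(2√d).
MRS = 3 ÷ (6/(2√d)).
Tangency: set MRS = p_g/p_d = 4/1 = 4.
MRS depends only on d: √d = 4 ⇒ √d = 4 ⇒ d* = 16.
From the budget, 4·g = 32 − 1·16 = 16, so g* = 4.

g* = 4, d* = 16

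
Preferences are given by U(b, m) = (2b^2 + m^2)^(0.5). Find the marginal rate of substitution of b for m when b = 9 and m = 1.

MRS = 18

For CES with ρ = 2, MRS = (2/1)·(m/b)^(-1).
At (9, 1): MRS = 18.
That is, one extra unit of b is worth 18 units of m at the margin.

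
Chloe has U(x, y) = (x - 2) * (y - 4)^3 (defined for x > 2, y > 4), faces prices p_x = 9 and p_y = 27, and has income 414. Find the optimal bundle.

x* = 10, y* = 12

MU_x = (y−4)^3, MU_y = 3·(x−2)·(y−4)^2.
MRS = (1/3)·(y−4)/(x−2).
Tangency: set MRS = p_x/p_y = 9/27 = 1/3.
So (1/3)·(y − 4)/(x − 2) = 1/3, i.e. (y − 4) = (x − 2).
Rewrite the budget in excess-of-subsistence terms: 9·(x − 2) + 27·(y − 4) = 414 − 9·2 − 27·4 = 288.
Substituting, 36·(x − 2) = 288, so x − 2 = 8 and x* = 10.
Then y − 4 = 8, so y* = 12.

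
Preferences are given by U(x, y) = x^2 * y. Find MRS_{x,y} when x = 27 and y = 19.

MU_x = 2·x·y and MU_y = x^2.
MRS = MU_x/MU_y = (2/1)·y/x.
At (27, 19): MRS = 38/27.
So at (27, 19) the consumer would give up 38/27 units of y for one more unit of x.

MRS = 38/27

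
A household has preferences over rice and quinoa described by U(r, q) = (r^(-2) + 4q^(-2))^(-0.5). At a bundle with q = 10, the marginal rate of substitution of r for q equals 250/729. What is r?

r = 9

For CES with ρ = -2, MRS = (1/4)·(q/r)^3.
Setting (1/4)·(10/r)^3 = 250/729 gives (10/r)^3 = 1000/729, so 10/r = 10/9 and r = 9.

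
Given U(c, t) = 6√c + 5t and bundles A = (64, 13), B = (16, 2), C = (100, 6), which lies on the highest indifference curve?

Evaluate utility at each bundle:
U(A) = 113.000.
U(B) = 34.000.
U(C) = 90.000.
Highest utility is A, so A ≻ C ≻ B.

Bundle A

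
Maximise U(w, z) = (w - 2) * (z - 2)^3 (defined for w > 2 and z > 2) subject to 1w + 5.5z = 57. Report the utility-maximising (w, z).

MU_w = (z−2)^3, MU_z = 3·(w−2)·(z−2)^2.
MRS = (1/3)·(z−2)/(w−2).
Tangency: set MRS = p_w/p_z = 1/5.5 = 2/11.
So (1/3)·(z − 2)/(w − 2) = 2/11, i.e. (z − 2) = (6/11)·(w − 2).
Rewrite the budget in excess-of-subsistence terms: 1·(w − 2) + 5.5·(z − 2) = 57 − 1·2 − 5.5·2 = 44.
Substituting, 4·(w − 2) = 44, so w − 2 = 11 and w* = 13.
Then z − 2 = (6/11)·11 = 6, so z* = 8.

w* = 13, z* = 8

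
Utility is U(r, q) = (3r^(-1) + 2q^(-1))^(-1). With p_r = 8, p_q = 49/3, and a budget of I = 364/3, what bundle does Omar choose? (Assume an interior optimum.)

For CES with ρ = -1, MRS = (3/2)·(q/r)^2.
Tangency: set MRS = p_r/p_q = 8/(49/3) = 24/49.
So (q/r)^2 = 16/49; taking the square root, q/r = 4/7, i.e. q = (4/7)·r.
Substitute into the budget 8·r + (49/3)·q = 364/3: (52/3)·r = 364/3, so r* = 7 and q* = (4/7)·7 = 4.

r* = 7, q* = 4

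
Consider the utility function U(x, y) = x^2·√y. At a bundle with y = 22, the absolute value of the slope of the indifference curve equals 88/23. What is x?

MU_x = 2·x·√y and MU_y = 0.5·x^2·y^(-0.5).
MRS = MU_x/MU_y = (4)·y/x.
Substitute y = 22: MRS = 88/x. Setting 88/x = 88/23 gives x = 88/(88/23) = 23.

x = 23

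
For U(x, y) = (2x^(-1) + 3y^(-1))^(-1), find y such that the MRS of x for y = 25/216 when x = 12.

y = 5

For CES with ρ = -1, MRS = (2/3)·(y/x)^2.
Setting (2/3)·(y/12)^2 = 25/216 gives (y/12)^2 = 25/144, so y/12 = 5/12 and y = 5.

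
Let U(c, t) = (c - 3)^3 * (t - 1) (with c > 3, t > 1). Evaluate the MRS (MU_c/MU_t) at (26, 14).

MRS = 39/23

MU_c = 3·(c−3)^2·(t−1), MU_t = (c−3)^3.
MRS = (3/1)·(t−1)/(c−3).
At (26, 14): MRS = 39/23.
So at (26, 14) the consumer would give up 39/23 units of t for one more unit of c.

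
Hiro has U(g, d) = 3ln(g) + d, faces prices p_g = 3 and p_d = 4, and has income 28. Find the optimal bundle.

MU_g = 3/g, MU_d = 1.
MRS = 3/g ÷ 1.
Tangency: set MRS = p_g/p_d = 3/4 = 0.75.
MRS depends only on g: 3/g = 0.75 ⇒ g* = 3/0.75 = 4.
From the budget, 4·d = 28 − 3·4 = 16, so d* = 4.

g* = 4, d* = 4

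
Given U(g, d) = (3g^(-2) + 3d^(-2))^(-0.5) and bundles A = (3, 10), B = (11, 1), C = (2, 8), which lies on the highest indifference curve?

Evaluate utility at each bundle:
U(A) = 1.659.
U(B) = 0.575.
U(C) = 1.120.
Highest utility is A, so A ≻ C ≻ B.

Bundle A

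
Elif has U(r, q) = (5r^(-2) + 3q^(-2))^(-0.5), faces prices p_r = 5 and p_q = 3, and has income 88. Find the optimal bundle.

For CES with ρ = -2, MRS = (5/3)·(q/r)^3.
Tangency: set MRS = p_r/p_q = 5/3.
So (q/r)^3 = 1; taking the cube root, q/r = 1, i.e. q = r.
Substitute into the budget 5·r + 3·q = 88: 8·r = 88, so r* = 11 and q* = 11.

r* = 11, q* = 11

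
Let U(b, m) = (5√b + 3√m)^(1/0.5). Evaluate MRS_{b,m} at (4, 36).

MRS = 5

For CES with ρ = 0.5, MRS = (5/3)·√(m/b).
At (4, 36): MRS = 5.
That is, one extra unit of b is worth 5 units of m at the margin.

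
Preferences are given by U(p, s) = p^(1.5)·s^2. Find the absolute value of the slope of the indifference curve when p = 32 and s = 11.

MRS = 33/128

MU_p = 1.5·√p·s^2 and MU_s = 2·p^(1.5)·s.
MRS = MU_p/MU_s = (0.75)·s/p.
At (32, 11): MRS = 33/128.
The indifference curve has slope −33/128 at this bundle.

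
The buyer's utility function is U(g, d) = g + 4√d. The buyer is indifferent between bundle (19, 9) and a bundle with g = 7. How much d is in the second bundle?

U(19, 9) = 31.
Set U(7, d) = 31 and solve.
With g = 7: 4√d = 31 − 7 = 24, so √d = 6 and d = 36.
Check: U(7, 36) = 31.

d = 36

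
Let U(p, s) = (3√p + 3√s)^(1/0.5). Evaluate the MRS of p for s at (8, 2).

For CES with ρ = 0.5, MRS = √(s/p).
At (8, 2): MRS = 0.5.
So at (8, 2) the consumer would give up 0.5 units of s for one more unit of p.

MRS = 0.5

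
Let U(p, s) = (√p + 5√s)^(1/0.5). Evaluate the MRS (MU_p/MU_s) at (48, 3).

For CES with ρ = 0.5, MRS = (1/5)·√(s/p).
At (48, 3): MRS = 0.05.
The indifference curve has slope −0.05 at this bundle.

MRS = 0.05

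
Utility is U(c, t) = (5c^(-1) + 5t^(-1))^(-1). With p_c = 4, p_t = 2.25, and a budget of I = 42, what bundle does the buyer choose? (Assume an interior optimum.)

For CES with ρ = -1, MRS = (t/c)^2.
Tangency: set MRS = p_c/p_t = 4/2.25 = 16/9.
So (t/c)^2 = 16/9; taking the square root, t/c = 4/3, i.e. t = (4/3)·c.
Substitute into the budget 4·c + 2.25·t = 42: 7·c = 42, so c* = 6 and t* = (4/3)·6 = 8.

c* = 6, t* = 8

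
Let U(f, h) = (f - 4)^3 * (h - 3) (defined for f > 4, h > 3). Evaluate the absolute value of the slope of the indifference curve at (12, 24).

MU_f = 3·(f−4)^2·(h−3), MU_h = (f−4)^3.
MRS = (3/1)·(h−3)/(f−4).
At (12, 24): MRS = 7.875.
That is, one extra unit of f is worth 7.875 units of h at the margin.

MRS = 7.875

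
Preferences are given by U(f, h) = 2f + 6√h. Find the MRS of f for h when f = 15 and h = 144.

MRS = 8

MU_f = 2, MU_h = 6/(2√h).
MRS = 2 ÷ (6/(2√h)).
At (15, 144): MRS = 8.
So at (15, 144) the consumer would give up 8 units of h for one more unit of f.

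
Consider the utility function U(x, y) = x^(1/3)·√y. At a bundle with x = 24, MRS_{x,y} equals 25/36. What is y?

MU_x = 1/3·x^(-2/3)·√y and MU_y = 0.5·x^(1/3)·y^(-0.5).
MRS = MU_x/MU_y = (2/3)·y/x.
Substitute x = 24: MRS = y/36. Setting y/36 = 25/36 gives y = (25/36)·36 = 25.

y = 25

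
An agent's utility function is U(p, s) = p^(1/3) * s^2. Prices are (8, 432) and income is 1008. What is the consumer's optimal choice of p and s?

p* = 18, s* = 2

MU_p = 1/3·p^(-2/3)·s^2 and MU_s = 2·p^(1/3)·s.
MRS = MU_p/MU_s = (1/6)·s/p.
Tangency: set MRS = p_p/p_s = 8/432 = 1/54.
So (1/6)·s/p = 1/54, i.e. s = (1/9)·p.
Substitute into the budget 8·p + 432·s = 1008: 56·p = 1008, so p* = 18.
Then s* = (1/9)·18 = 2.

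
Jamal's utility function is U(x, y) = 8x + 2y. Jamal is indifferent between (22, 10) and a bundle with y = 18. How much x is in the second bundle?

x = 20

U(22, 10) = 196.
Set U(x, 18) = 196 and solve.
8x + 2·18 = 196 ⇒ 8x = 160 ⇒ x = 20.
Check: U(20, 18) = 196.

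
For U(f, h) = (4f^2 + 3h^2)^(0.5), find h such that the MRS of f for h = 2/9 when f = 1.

For CES with ρ = 2, MRS = (4/3)·(h/f)^(-1).
Setting (4/3)·(h/1)^(-1) = 2/9 gives (h/1)^(-1) = 1/6, so h/1 = 6 and h = 6.

h = 6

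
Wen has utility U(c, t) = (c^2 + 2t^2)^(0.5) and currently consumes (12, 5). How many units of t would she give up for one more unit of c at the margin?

MRS = 1.2

For CES with ρ = 2, MRS = (1/2)·(t/c)^(-1).
At (12, 5): MRS = 1.2.
That is, one extra unit of c is worth 1.2 units of t at the margin.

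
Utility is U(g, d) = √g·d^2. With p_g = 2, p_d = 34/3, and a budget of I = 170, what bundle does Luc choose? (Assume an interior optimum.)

g* = 17, d* = 12

MU_g = 0.5·g^(-0.5)·d^2 and MU_d = 2·√g·d.
MRS = MU_g/MU_d = (0.25)·d/g.
Tangency: set MRS = p_g/p_d = 2/(34/3) = 3/17.
So (0.25)·d/g = 3/17, i.e. d = (12/17)·g.
Substitute into the budget 2·g + (34/3)·d = 170: 10·g = 170, so g* = 17.
Then d* = (12/17)·17 = 12.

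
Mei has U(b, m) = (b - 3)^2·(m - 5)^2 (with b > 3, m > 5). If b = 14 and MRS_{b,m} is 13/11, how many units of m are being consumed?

m = 18

MU_b = 2·(b−3)·(m−5)^2, MU_m = 2·(b−3)^2·(m−5).
MRS = (m−5)/(b−3).
Substitute b = 14: MRS = (m − 5)/11. Setting this equal to 13/11 gives m − 5 = (13/11)·11 = 13, so m = 18.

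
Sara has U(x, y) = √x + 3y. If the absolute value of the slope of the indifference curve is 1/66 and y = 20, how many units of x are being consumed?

x = 121

MU_x = 1/(2√x), MU_y = 3.
MRS = 1/(2√x) ÷ 3.
MRS depends only on x: (1/6)/√x = 1/66 ⇒ √x = (1/6)/(1/66) = 11 ⇒ x = 121.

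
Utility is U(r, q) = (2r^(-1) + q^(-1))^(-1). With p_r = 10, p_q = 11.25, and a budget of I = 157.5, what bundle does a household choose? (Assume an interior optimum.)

For CES with ρ = -1, MRS = (2/1)·(q/r)^2.
Tangency: set MRS = p_r/p_q = 10/11.25 = 8/9.
So (q/r)^2 = 4/9; taking the square root, q/r = 2/3, i.e. q = (2/3)·r.
Substitute into the budget 10·r + 11.25·q = 157.5: 17.5·r = 157.5, so r* = 9 and q* = (2/3)·9 = 6.

r* = 9, q* = 6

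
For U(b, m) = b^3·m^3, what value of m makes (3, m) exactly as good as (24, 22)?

U(24, 22) = 147197952.
Set U(3, m) = 147197952 and solve.
With b = 3: 3^3 = 27, so m^3 = 147197952/27 = 5451776; taking the cube root, m = 176.
Check: U(3, 176) = 147197952.

m = 176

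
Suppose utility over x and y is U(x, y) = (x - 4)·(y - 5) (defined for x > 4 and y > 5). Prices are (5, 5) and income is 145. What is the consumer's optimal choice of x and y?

x* = 14, y* = 15

MU_x = (y−5), MU_y = (x−4).
MRS = (y−5)/(x−4).
Tangency: set MRS = p_x/p_y = 5/5 = 1.
So (y − 5)/(x − 4) = 1, i.e. (y − 5) = (x − 4).
Rewrite the budget in excess-of-subsistence terms: 5·(x − 4) + 5·(y − 5) = 145 − 5·4 − 5·5 = 100.
Substituting, 10·(x − 4) = 100, so x − 4 = 10 and x* = 14.
Then y − 5 = 10, so y* = 15.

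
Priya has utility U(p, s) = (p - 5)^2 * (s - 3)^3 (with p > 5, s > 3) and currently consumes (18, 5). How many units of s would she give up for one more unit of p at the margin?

MRS = 4/39

MU_p = 2·(p−5)·(s−3)^3, MU_s = 3·(p−5)^2·(s−3)^2.
MRS = (2/3)·(s−3)/(p−5).
At (18, 5): MRS = 4/39.
The indifference curve has slope −4/39 at this bundle.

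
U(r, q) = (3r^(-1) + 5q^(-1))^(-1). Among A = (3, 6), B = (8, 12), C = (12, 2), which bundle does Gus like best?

Evaluate utility at each bundle:
U(A) = 0.545.
U(B) = 1.263.
U(C) = 0.364.
Highest utility is B, so B ≻ A ≻ C.

Bundle B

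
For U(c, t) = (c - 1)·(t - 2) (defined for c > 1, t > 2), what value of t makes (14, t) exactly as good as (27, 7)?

U(27, 7) = 130.
Set U(14, t) = 130 and solve.
With c = 14: (14 − 1) = 13, so (t − 2) = 130/13 = 10.
So t = 2 + 10 = 12.
Check: U(14, 12) = 130.

t = 12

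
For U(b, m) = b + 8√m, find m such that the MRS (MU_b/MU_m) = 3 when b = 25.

MU_b = 1, MU_m = 8/(2√m).
MRS = 1 ÷ (8/(2√m)).
MRS depends only on m: 0.25·√m = 3 ⇒ √m = 3/0.25 = 12 ⇒ m = 144.

m = 144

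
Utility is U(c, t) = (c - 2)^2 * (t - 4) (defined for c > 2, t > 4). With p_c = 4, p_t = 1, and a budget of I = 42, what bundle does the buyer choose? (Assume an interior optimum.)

MU_c = 2·(c−2)·(t−4), MU_t = (c−2)^2.
MRS = (2/1)·(t−4)/(c−2).
Tangency: set MRS = p_c/p_t = 4/1 = 4.
So (2/1)·(t − 4)/(c − 2) = 4, i.e. (t − 4) = 2·(c − 2).
Rewrite the budget in excess-of-subsistence terms: 4·(c − 2) + 1·(t − 4) = 42 − 4·2 − 1·4 = 30.
Substituting, 6·(c − 2) = 30, so c − 2 = 5 and c* = 7.
Then t − 4 = 2·5 = 10, so t* = 14.

c* = 7, t* = 14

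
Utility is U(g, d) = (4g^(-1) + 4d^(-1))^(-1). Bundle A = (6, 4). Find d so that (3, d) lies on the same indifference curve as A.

d = 12

U depends on (g, d) only through S = 4g^(-1) + 4d^(-1), so equal utility means equal S. At (6, 4): S = 5/3.
With g = 3: 4·3^(-1) = 4/3, so 4d^(-1) = 5/3 − 4/3 = 1/3, i.e. d^(-1) = 1/12.
Hence d = 1/(1/12) = 12.
Check: U(3, 12) = 0.6.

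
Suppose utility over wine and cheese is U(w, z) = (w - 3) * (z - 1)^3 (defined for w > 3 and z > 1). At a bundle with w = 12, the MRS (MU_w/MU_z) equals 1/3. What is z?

MU_w = (z−1)^3, MU_z = 3·(w−3)·(z−1)^2.
MRS = (1/3)·(z−1)/(w−3).
Substitute w = 12: MRS = (z − 1)/27. Setting this equal to 1/3 gives z − 1 = (1/3)·27 = 9, so z = 10.

z = 10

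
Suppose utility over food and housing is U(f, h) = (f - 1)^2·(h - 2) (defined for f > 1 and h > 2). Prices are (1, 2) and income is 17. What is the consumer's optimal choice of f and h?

MU_f = 2·(f−1)·(h−2), MU_h = (f−1)^2.
MRS = (2/1)·(h−2)/(f−1).
Tangency: set MRS = p_f/p_h = 1/2 = 0.5.
So (2/1)·(h − 2)/(f − 1) = 0.5, i.e. (h − 2) = 0.25·(f − 1).
Rewrite the budget in excess-of-subsistence terms: 1·(f − 1) + 2·(h − 2) = 17 − 1·1 − 2·2 = 12.
Substituting, 1.5·(f − 1) = 12, so f − 1 = 8 and f* = 9.
Then h − 2 = 0.25·8 = 2, so h* = 4.

f* = 9, h* = 4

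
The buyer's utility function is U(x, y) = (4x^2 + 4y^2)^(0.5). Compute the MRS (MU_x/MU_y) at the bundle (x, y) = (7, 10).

For CES with ρ = 2, MRS = (y/x)^(-1).
At (7, 10): MRS = 0.7.
That is, one extra unit of x is worth 0.7 units of y at the margin.

MRS = 0.7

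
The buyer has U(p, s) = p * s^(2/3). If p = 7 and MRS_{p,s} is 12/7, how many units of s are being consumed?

MU_p = s^(2/3) and MU_s = 2/3·p·s^(-1/3).
MRS = MU_p/MU_s = (1.5)·s/p.
Substitute p = 7: MRS = s/(14/3). Setting s/(14/3) = 12/7 gives s = (12/7)·(14/3) = 8.

s = 8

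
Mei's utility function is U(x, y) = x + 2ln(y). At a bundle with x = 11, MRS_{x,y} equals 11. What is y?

y = 22

MU_x = 1, MU_y = 2/y.
MRS = 1 ÷ (2/y).
MRS depends only on y: 0.5·y = 11 ⇒ y = 11/0.5 = 22.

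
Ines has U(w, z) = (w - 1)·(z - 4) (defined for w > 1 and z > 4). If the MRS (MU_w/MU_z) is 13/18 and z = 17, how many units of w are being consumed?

w = 19

MU_w = (z−4), MU_z = (w−1).
MRS = (z−4)/(w−1).
Substitute z = 17: MRS = 13/(w − 1). Setting this equal to 13/18 gives w − 1 = 13/(13/18) = 18, so w = 19.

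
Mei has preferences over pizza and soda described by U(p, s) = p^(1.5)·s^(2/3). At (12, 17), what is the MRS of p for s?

MU_p = 1.5·√p·s^(2/3) and MU_s = 2/3·p^(1.5)·s^(-1/3).
MRS = MU_p/MU_s = (2.25)·s/p.
At (12, 17): MRS = 51/16.
The indifference curve has slope −51/16 at this bundle.

MRS = 51/16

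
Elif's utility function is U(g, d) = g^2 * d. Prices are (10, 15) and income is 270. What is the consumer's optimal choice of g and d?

g* = 18, d* = 6

MU_g = 2·g·d and MU_d = g^2.
MRS = MU_g/MU_d = (2/1)·d/g.
Tangency: set MRS = p_g/p_d = 10/15 = 2/3.
So (2/1)·d/g = 2/3, i.e. d = (1/3)·g.
Substitute into the budget 10·g + 15·d = 270: 15·g = 270, so g* = 18.
Then d* = (1/3)·18 = 6.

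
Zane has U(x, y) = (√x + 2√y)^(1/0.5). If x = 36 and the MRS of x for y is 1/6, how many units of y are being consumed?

For CES with ρ = 0.5, MRS = (1/2)·√(y/x).
Setting (1/2)·√(y/36) = 1/6 gives √(y/36) = 1/3, so y/36 = 1/9 and y = 4.

y = 4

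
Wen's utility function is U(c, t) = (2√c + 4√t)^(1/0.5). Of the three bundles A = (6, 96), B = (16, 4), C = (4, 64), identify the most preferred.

Evaluate utility at each bundle:
U(A) = 1944.000.
U(B) = 256.000.
U(C) = 1296.000.
Highest utility is A, so A ≻ C ≻ B.

Bundle A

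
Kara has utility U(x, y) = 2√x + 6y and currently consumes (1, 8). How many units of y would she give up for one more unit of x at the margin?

MRS = 1/6

MU_x = 2/(2√x), MU_y = 6.
MRS = 2/(2√x) ÷ 6.
At (1, 8): MRS = 1/6.
That is, one extra unit of x is worth 1/6 units of y at the margin.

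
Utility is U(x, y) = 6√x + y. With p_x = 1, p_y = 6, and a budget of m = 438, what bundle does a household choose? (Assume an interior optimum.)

x* = 324, y* = 19

MU_x = 6/(2√x), MU_y = 1.
MRS = 6/(2√x) ÷ 1.
Tangency: set MRS = p_x/p_y = 1/6.
MRS depends only on x: 3/√x = 1/6 ⇒ √x = 3/(1/6) = 18 ⇒ x* = 324.
From the budget, 6·y = 438 − 1·324 = 114, so y* = 19.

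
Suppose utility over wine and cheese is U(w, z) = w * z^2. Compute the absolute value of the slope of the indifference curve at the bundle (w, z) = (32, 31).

MRS = 31/64

MU_w = z^2 and MU_z = 2·w·z.
MRS = MU_w/MU_z = (1/2)·z/w.
At (32, 31): MRS = 31/64.
That is, one extra unit of w is worth 31/64 units of z at the margin.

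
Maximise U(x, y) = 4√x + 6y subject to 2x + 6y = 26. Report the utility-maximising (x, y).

x* = 1, y* = 4

MU_x = 4/(2√x), MU_y = 6.
MRS = 4/(2√x) ÷ 6.
Tangency: set MRS = p_x/p_y = 2/6 = 1/3.
MRS depends only on x: (1/3)/√x = 1/3 ⇒ √x = (1/3)/(1/3) = 1 ⇒ x* = 1.
From the budget, 6·y = 26 − 2·1 = 24, so y* = 4.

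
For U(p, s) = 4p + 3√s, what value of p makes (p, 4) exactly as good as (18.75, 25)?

U(18.75, 25) = 90.
Set U(p, 4) = 90 and solve.
With s = 4: √4 = 2, so 4p = 90 − 3·2 = 84 and p = 21.
Check: U(21, 4) = 90.

p = 21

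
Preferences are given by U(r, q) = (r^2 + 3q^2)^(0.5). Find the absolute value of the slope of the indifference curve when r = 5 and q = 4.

MRS = 5/12

For CES with ρ = 2, MRS = (1/3)·(q/r)^(-1).
At (5, 4): MRS = 5/12.
The indifference curve has slope −5/12 at this bundle.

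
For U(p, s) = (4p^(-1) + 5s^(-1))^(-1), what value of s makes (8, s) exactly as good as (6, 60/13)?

U depends on (p, s) only through S = 4p^(-1) + 5s^(-1), so equal utility means equal S. At (6, 60/13): S = 1.75.
With p = 8: 4·8^(-1) = 0.5, so 5s^(-1) = 1.75 − 0.5 = 1.25, i.e. s^(-1) = 0.25.
Hence s = 1/0.25 = 4.
Check: U(8, 4) = 0.5714.

s = 4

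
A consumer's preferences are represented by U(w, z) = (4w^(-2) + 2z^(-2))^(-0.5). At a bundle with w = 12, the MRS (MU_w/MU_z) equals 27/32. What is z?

z = 9

For CES with ρ = -2, MRS = (4/2)·(z/w)^3.
Setting (4/2)·(z/12)^3 = 27/32 gives (z/12)^3 = 27/64, so z/12 = 0.75 and z = 9.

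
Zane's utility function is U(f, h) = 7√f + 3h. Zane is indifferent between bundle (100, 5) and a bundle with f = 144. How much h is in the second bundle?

h = 1/3

U(100, 5) = 85.
Set U(144, h) = 85 and solve.
With f = 144: √144 = 12, so 3h = 85 − 7·12 = 1 and h = 1/3.
Check: U(144, 1/3) = 85.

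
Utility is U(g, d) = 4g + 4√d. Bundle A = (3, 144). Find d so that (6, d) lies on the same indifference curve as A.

U(3, 144) = 60.
Set U(6, d) = 60 and solve.
With g = 6: 4√d = 60 − 4·6 = 36, so √d = 9 and d = 81.
Check: U(6, 81) = 60.

d = 81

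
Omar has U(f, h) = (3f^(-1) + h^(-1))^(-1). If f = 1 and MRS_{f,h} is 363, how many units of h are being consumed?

For CES with ρ = -1, MRS = (3/1)·(h/f)^2.
Setting (3/1)·(h/1)^2 = 363 gives (h/1)^2 = 121, so h/1 = 11 and h = 11.

h = 11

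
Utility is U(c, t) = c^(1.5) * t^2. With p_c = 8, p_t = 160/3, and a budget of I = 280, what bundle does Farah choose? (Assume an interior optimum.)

c* = 15, t* = 3

MU_c = 1.5·√c·t^2 and MU_t = 2·c^(1.5)·t.
MRS = MU_c/MU_t = (0.75)·t/c.
Tangency: set MRS = p_c/p_t = 8/(160/3) = 0.15.
So (0.75)·t/c = 0.15, i.e. t = 0.2·c.
Substitute into the budget 8·c + (160/3)·t = 280: (56/3)·c = 280, so c* = 15.
Then t* = 0.2·15 = 3.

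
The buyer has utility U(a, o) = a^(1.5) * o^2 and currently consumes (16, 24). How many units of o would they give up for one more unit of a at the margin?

MRS = 1.125

MU_a = 1.5·√a·o^2 and MU_o = 2·a^(1.5)·o.
MRS = MU_a/MU_o = (0.75)·o/a.
At (16, 24): MRS = 1.125.
The indifference curve has slope −1.125 at this bundle.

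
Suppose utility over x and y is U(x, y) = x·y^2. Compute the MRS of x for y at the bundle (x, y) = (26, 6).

MU_x = y^2 and MU_y = 2·x·y.
MRS = MU_x/MU_y = (1/2)·y/x.
At (26, 6): MRS = 3/26.
The indifference curve has slope −3/26 at this bundle.

MRS = 3/26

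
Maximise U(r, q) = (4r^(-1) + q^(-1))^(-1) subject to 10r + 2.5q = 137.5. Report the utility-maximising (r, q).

For CES with ρ = -1, MRS = (4/1)·(q/r)^2.
Tangency: set MRS = p_r/p_q = 10/2.5 = 4.
So (q/r)^2 = 1; taking the square root, q/r = 1, i.e. q = r.
Substitute into the budget 10·r + 2.5·q = 137.5: 12.5·r = 137.5, so r* = 11 and q* = 11.

r* = 11, q* = 11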